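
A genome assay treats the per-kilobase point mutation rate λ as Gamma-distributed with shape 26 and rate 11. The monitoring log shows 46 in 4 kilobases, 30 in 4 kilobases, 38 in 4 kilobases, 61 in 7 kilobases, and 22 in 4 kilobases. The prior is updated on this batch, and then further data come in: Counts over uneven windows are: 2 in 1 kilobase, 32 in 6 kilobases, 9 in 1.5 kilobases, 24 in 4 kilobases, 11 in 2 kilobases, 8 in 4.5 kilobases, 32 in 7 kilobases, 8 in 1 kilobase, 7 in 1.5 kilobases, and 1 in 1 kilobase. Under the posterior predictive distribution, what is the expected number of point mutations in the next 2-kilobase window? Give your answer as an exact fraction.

1428/127

Total count: 46 + 30 + 38 + 61 + 22 = 197.
Total exposure: 4 + 4 + 4 + 7 + 4 = 23 kilobases.
After the first batch: Gamma(26 + 197, 11 + 23) = Gamma(223, 34).
Total count: 2 + 32 + 9 + 24 + 11 + 8 + 32 + 8 + 7 + 1 = 134.
Total exposure: 1 + 6 + 1.5 + 4 + 2 + 4.5 + 7 + 1 + 1.5 + 1 = 29.5 kilobases.
After the second batch: Gamma(223 + 134, 34 + 29.5) = Gamma(357, 127/2).
Predictive mean over a 2-kilobase window = T·E[λ|data] = 2·357/(127/2) = 1428/127.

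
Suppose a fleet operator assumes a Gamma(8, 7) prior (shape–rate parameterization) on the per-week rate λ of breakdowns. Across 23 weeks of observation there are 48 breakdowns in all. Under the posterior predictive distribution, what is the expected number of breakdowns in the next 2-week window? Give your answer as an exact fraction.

Total count 48 over total exposure 23 weeks.
By Gamma–Poisson conjugacy, the posterior is Gamma(α + Σx, β + Σt) = Gamma(8 + 48, 7 + 23) = Gamma(56, 30).
Predictive mean over a 2-week window = T·E[λ|data] = 2·56/30 = 56/15.

56/15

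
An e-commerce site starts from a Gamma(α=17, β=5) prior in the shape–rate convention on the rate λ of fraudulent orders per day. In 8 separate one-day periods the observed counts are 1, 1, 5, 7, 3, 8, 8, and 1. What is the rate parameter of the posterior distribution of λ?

Total count: 1 + 1 + 5 + 7 + 3 + 8 + 8 + 1 = 34.
Total exposure: 8 days.
By Gamma–Poisson conjugacy, the posterior is Gamma(α + Σx, β + Σt) = Gamma(17 + 34, 5 + 8) = Gamma(51, 13).

13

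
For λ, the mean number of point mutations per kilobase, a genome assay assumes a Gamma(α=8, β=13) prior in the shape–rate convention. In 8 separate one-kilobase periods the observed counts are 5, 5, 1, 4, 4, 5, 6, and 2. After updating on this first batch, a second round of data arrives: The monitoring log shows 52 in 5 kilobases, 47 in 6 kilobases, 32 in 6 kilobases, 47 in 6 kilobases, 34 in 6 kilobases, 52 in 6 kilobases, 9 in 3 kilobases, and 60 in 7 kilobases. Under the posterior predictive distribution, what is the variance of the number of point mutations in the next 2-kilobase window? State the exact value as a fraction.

Total count: 5 + 5 + 1 + 4 + 4 + 5 + 6 + 2 = 32.
Total exposure: 8 kilobases.
After the first batch: Gamma(8 + 32, 13 + 8) = Gamma(40, 21).
Total count: 52 + 47 + 32 + 47 + 34 + 52 + 9 + 60 = 333.
Total exposure: 5 + 6 + 6 + 6 + 6 + 6 + 3 + 7 = 45 kilobases.
After the second batch: Gamma(40 + 333, 21 + 45) = Gamma(373, 66).
The posterior predictive for a window of length T is Negative Binomial with variance T·α'·(β'+T)/β'² = 2·373·68/4356 = 12682/1089.

12682/1089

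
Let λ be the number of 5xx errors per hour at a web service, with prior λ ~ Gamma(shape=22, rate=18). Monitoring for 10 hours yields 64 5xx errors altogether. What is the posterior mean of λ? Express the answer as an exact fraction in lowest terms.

43/14

Total count 64 over total exposure 10 hours.
Gamma(α, β) with Poisson data over total exposure Σt gives posterior Gamma(α+Σx, β+Σt) = Gamma(86, 28).
Posterior mean = α'/β' = 86/28 = 43/14.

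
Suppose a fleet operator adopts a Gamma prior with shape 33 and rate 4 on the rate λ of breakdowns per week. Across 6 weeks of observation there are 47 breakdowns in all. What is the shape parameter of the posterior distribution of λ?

80

Total count 47 over total exposure 6 weeks.
By Gamma–Poisson conjugacy, the posterior is Gamma(α + Σx, β + Σt) = Gamma(33 + 47, 4 + 6) = Gamma(80, 10).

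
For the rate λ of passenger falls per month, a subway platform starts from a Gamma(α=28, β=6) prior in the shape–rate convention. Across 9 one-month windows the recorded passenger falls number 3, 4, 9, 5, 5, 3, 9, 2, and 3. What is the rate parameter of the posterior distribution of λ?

15

Total count: 3 + 4 + 9 + 5 + 5 + 3 + 9 + 2 + 3 = 43.
Total exposure: 9 months.
Gamma(α, β) with Poisson data over total exposure Σt gives posterior Gamma(α+Σx, β+Σt) = Gamma(71, 15).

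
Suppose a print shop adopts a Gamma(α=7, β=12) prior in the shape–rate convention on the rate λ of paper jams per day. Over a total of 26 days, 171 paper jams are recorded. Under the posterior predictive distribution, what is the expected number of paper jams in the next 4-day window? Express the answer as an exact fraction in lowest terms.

356/19

Total count 171 over total exposure 26 days.
The Gamma prior is conjugate for the Poisson rate, so λ | data ~ Gamma(7+171, 12+26) = Gamma(178, 38).
Predictive mean over a 4-day window = T·E[λ|data] = 4·178/38 = 356/19.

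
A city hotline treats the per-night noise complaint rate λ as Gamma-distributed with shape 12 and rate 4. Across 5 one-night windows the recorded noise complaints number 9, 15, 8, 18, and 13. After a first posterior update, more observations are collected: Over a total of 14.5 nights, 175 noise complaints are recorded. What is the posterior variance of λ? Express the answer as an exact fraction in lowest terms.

Total count: 9 + 15 + 8 + 18 + 13 = 63.
Total exposure: 5 nights.
After the first batch: Gamma(12 + 63, 4 + 5) = Gamma(75, 9).
Total count 175 over total exposure 14.5 nights.
After the second batch: Gamma(75 + 175, 9 + 14.5) = Gamma(250, 47/2).
Posterior variance = α'/β'² = 250/(2209/4) = 1000/2209.

1000/2209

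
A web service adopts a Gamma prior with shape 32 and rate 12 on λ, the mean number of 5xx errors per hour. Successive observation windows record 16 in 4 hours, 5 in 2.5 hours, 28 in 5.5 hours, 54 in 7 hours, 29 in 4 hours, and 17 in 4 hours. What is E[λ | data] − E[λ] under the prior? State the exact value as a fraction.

Total count: 16 + 5 + 28 + 54 + 29 + 17 = 149.
Total exposure: 4 + 2.5 + 5.5 + 7 + 4 + 4 = 27 hours.
Posterior: α' = 32 + 149 = 181, β' = 12 + 27 = 39.
Posterior mean = 181/39 = 181/39; prior mean = 32/12 = 8/3. Difference = 181/39 − 8/3 = 77/39.

77/39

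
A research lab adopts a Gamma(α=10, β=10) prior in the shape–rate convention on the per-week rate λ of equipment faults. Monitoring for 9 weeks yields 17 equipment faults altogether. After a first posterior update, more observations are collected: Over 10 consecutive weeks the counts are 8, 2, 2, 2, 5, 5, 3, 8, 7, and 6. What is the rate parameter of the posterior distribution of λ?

Total count 17 over total exposure 9 weeks.
After the first batch: Gamma(10 + 17, 10 + 9) = Gamma(27, 19).
Total count: 8 + 2 + 2 + 2 + 5 + 5 + 3 + 8 + 7 + 6 = 48.
Total exposure: 10 weeks.
After the second batch: Gamma(27 + 48, 19 + 10) = Gamma(75, 29).

29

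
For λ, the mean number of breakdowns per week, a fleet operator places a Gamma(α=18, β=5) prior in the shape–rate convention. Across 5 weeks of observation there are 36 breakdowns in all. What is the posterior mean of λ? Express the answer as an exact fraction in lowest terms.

Total count 36 over total exposure 5 weeks.
By Gamma–Poisson conjugacy, the posterior is Gamma(α + Σx, β + Σt) = Gamma(18 + 36, 5 + 5) = Gamma(54, 10).
Posterior mean = α'/β' = 54/10 = 27/5.

27/5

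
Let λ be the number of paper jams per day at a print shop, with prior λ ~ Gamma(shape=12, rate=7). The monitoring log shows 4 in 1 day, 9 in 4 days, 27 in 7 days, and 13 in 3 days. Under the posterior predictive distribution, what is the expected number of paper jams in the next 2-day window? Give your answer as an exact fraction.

65/11

Total count: 4 + 9 + 27 + 13 = 53.
Total exposure: 1 + 4 + 7 + 3 = 15 days.
Gamma(α, β) with Poisson data over total exposure Σt gives posterior Gamma(α+Σx, β+Σt) = Gamma(65, 22).
Predictive mean over a 2-day window = T·E[λ|data] = 2·65/22 = 65/11.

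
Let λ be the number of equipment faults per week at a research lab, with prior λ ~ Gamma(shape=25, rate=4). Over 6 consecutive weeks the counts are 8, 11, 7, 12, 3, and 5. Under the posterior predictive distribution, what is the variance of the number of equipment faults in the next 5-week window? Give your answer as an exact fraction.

Total count: 8 + 11 + 7 + 12 + 3 + 5 = 46.
Total exposure: 6 weeks.
Posterior: α' = 25 + 46 = 71, β' = 4 + 6 = 10.
The posterior predictive for a window of length T is Negative Binomial with variance T·α'·(β'+T)/β'² = 5·71·15/100 = 213/4.

213/4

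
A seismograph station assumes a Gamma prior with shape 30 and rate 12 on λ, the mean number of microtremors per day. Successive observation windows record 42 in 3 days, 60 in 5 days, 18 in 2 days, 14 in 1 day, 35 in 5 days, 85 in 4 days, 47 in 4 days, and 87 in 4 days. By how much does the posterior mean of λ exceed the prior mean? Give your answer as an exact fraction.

Total count: 42 + 60 + 18 + 14 + 35 + 85 + 47 + 87 = 388.
Total exposure: 3 + 5 + 2 + 1 + 5 + 4 + 4 + 4 = 28 days.
Gamma(α, β) with Poisson data over total exposure Σt gives posterior Gamma(α+Σx, β+Σt) = Gamma(418, 40).
Posterior mean = 418/40 = 209/20; prior mean = 30/12 = 5/2. Difference = 209/20 − 5/2 = 159/20.

159/20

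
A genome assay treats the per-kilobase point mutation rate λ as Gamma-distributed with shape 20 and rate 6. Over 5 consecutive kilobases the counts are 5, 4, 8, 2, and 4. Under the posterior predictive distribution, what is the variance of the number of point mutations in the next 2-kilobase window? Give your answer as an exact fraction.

1118/121

Total count: 5 + 4 + 8 + 2 + 4 = 23.
Total exposure: 5 kilobases.
The Gamma prior is conjugate for the Poisson rate, so λ | data ~ Gamma(20+23, 6+5) = Gamma(43, 11).
The posterior predictive for a window of length T is Negative Binomial with variance T·α'·(β'+T)/β'² = 2·43·13/121 = 1118/121.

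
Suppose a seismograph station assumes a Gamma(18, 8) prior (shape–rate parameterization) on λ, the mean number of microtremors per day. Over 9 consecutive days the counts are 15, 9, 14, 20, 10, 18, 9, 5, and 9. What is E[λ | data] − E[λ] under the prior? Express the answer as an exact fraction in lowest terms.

355/68

Total count: 15 + 9 + 14 + 20 + 10 + 18 + 9 + 5 + 9 = 109.
Total exposure: 9 days.
Gamma(α, β) with Poisson data over total exposure Σt gives posterior Gamma(α+Σx, β+Σt) = Gamma(127, 17).
Posterior mean = 127/17 = 127/17; prior mean = 18/8 = 9/4. Difference = 127/17 − 9/4 = 355/68.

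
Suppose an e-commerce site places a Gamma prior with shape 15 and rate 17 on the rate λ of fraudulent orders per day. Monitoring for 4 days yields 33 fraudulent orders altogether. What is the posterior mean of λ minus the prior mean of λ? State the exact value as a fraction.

Total count 33 over total exposure 4 days.
The Gamma prior is conjugate for the Poisson rate, so λ | data ~ Gamma(15+33, 17+4) = Gamma(48, 21).
Posterior mean = 48/21 = 16/7; prior mean = 15/17 = 15/17. Difference = 16/7 − 15/17 = 167/119.

167/119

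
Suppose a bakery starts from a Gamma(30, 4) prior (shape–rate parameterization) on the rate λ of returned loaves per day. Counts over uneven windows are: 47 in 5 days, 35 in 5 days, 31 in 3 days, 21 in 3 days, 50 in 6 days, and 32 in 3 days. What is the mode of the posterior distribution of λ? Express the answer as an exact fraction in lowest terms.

245/29

Total count: 47 + 35 + 31 + 21 + 50 + 32 = 216.
Total exposure: 5 + 5 + 3 + 3 + 6 + 3 = 25 days.
By Gamma–Poisson conjugacy, the posterior is Gamma(α + Σx, β + Σt) = Gamma(30 + 216, 4 + 25) = Gamma(246, 29).
Posterior mode = (α'−1)/β' = 245/29.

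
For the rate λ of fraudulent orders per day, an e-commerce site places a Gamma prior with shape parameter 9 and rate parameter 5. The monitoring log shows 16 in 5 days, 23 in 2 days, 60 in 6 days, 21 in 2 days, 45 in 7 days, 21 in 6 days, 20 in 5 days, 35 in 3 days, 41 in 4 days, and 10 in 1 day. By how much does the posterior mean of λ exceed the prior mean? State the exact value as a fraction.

Total count: 16 + 23 + 60 + 21 + 45 + 21 + 20 + 35 + 41 + 10 = 292.
Total exposure: 5 + 2 + 6 + 2 + 7 + 6 + 5 + 3 + 4 + 1 = 41 days.
Posterior: α' = 9 + 292 = 301, β' = 5 + 41 = 46.
Posterior mean = 301/46 = 301/46; prior mean = 9/5 = 9/5. Difference = 301/46 − 9/5 = 1091/230.

1091/230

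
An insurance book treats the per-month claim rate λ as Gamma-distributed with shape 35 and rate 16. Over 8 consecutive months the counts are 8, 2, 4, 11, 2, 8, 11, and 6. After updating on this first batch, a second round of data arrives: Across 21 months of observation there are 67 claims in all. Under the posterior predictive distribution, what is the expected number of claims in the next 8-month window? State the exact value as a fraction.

1232/45

Total count: 8 + 2 + 4 + 11 + 2 + 8 + 11 + 6 = 52.
Total exposure: 8 months.
After the first batch: Gamma(35 + 52, 16 + 8) = Gamma(87, 24).
Total count 67 over total exposure 21 months.
After the second batch: Gamma(87 + 67, 24 + 21) = Gamma(154, 45).
Predictive mean over an 8-month window = T·E[λ|data] = 8·154/45 = 1232/45.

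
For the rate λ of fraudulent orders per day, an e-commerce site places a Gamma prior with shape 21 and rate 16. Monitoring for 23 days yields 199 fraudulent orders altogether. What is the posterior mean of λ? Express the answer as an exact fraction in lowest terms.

Total count 199 over total exposure 23 days.
Gamma(α, β) with Poisson data over total exposure Σt gives posterior Gamma(α+Σx, β+Σt) = Gamma(220, 39).
Posterior mean = α'/β' = 220/39.

220/39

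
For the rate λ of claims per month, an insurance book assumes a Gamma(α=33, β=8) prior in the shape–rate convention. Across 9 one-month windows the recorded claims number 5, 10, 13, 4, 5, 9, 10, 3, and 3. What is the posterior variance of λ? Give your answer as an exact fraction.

95/289

Total count: 5 + 10 + 13 + 4 + 5 + 9 + 10 + 3 + 3 = 62.
Total exposure: 9 months.
Conjugate update: add total count to the shape and total exposure to the rate, giving Gamma(95, 17).
Posterior variance = α'/β'² = 95/289.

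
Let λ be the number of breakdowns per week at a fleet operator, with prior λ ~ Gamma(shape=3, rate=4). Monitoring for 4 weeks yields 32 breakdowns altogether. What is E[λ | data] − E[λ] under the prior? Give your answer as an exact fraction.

Total count 32 over total exposure 4 weeks.
Gamma(α, β) with Poisson data over total exposure Σt gives posterior Gamma(α+Σx, β+Σt) = Gamma(35, 8).
Posterior mean = 35/8 = 35/8; prior mean = 3/4 = 3/4. Difference = 35/8 − 3/4 = 29/8.

29/8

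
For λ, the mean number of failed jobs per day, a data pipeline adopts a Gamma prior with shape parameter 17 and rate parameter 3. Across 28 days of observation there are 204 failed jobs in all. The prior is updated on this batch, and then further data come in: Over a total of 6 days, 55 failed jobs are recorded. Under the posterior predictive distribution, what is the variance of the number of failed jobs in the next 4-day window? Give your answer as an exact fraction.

45264/1369

Total count 204 over total exposure 28 days.
After the first batch: Gamma(17 + 204, 3 + 28) = Gamma(221, 31).
Total count 55 over total exposure 6 days.
After the second batch: Gamma(221 + 55, 31 + 6) = Gamma(276, 37).
The posterior predictive for a window of length T is Negative Binomial with variance T·α'·(β'+T)/β'² = 4·276·41/1369 = 45264/1369.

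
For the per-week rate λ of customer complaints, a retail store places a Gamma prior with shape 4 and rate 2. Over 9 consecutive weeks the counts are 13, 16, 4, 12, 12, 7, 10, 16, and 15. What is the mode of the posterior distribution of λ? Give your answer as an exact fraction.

Total count: 13 + 16 + 4 + 12 + 12 + 7 + 10 + 16 + 15 = 105.
Total exposure: 9 weeks.
Gamma(α, β) with Poisson data over total exposure Σt gives posterior Gamma(α+Σx, β+Σt) = Gamma(109, 11).
Posterior mode = (α'−1)/β' = 108/11.

108/11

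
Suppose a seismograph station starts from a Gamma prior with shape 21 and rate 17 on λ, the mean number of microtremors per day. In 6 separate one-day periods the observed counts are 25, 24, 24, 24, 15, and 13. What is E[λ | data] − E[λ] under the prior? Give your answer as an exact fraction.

1999/391

Total count: 25 + 24 + 24 + 24 + 15 + 13 = 125.
Total exposure: 6 days.
Posterior: α' = 21 + 125 = 146, β' = 17 + 6 = 23.
Posterior mean = 146/23 = 146/23; prior mean = 21/17 = 21/17. Difference = 146/23 − 21/17 = 1999/391.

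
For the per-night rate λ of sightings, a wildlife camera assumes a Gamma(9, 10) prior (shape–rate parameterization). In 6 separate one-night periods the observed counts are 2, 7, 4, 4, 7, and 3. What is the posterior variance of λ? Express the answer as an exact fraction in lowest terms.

Total count: 2 + 7 + 4 + 4 + 7 + 3 = 27.
Total exposure: 6 nights.
The Gamma prior is conjugate for the Poisson rate, so λ | data ~ Gamma(9+27, 10+6) = Gamma(36, 16).
Posterior variance = α'/β'² = 36/256 = 9/64.

9/64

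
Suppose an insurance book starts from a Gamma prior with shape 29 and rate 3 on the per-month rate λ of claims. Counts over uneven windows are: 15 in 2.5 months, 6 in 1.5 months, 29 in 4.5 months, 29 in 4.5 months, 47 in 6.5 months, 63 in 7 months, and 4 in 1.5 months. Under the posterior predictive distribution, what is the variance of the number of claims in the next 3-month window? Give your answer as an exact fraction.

22644/961

Total count: 15 + 6 + 29 + 29 + 47 + 63 + 4 = 193.
Total exposure: 2.5 + 1.5 + 4.5 + 4.5 + 6.5 + 7 + 1.5 = 28 months.
The Gamma prior is conjugate for the Poisson rate, so λ | data ~ Gamma(29+193, 3+28) = Gamma(222, 31).
The posterior predictive for a window of length T is Negative Binomial with variance T·α'·(β'+T)/β'² = 3·222·34/961 = 22644/961.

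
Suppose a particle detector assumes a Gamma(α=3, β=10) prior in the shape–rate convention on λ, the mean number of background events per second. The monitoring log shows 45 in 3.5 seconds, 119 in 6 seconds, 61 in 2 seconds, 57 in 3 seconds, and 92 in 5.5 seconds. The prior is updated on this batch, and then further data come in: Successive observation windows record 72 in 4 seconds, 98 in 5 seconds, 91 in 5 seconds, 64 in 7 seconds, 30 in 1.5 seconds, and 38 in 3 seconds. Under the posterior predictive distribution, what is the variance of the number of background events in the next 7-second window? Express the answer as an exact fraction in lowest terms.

1347500/12321

Total count: 45 + 119 + 61 + 57 + 92 = 374.
Total exposure: 3.5 + 6 + 2 + 3 + 5.5 = 20 seconds.
After the first batch: Gamma(3 + 374, 10 + 20) = Gamma(377, 30).
Total count: 72 + 98 + 91 + 64 + 30 + 38 = 393.
Total exposure: 4 + 5 + 5 + 7 + 1.5 + 3 = 25.5 seconds.
After the second batch: Gamma(377 + 393, 30 + 25.5) = Gamma(770, 111/2).
The posterior predictive for a window of length T is Negative Binomial with variance T·α'·(β'+T)/β'² = 7·770·(125/2)/(12321/4) = 1347500/12321.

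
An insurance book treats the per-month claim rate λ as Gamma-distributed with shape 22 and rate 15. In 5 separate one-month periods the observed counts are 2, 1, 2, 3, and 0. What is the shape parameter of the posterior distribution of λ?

Total count: 2 + 1 + 2 + 3 + 0 = 8.
Total exposure: 5 months.
Posterior: α' = 22 + 8 = 30, β' = 15 + 5 = 20.

30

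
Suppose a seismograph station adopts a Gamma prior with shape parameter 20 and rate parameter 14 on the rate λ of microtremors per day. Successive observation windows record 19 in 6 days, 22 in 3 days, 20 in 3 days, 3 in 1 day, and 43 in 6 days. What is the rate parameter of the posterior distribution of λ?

33

Total count: 19 + 22 + 20 + 3 + 43 = 107.
Total exposure: 6 + 3 + 3 + 1 + 6 = 19 days.
Posterior: α' = 20 + 107 = 127, β' = 14 + 19 = 33.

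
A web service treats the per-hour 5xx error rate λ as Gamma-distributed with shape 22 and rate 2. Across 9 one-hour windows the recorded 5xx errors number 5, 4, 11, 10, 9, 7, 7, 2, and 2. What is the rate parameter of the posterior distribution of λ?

Total count: 5 + 4 + 11 + 10 + 9 + 7 + 7 + 2 + 2 = 57.
Total exposure: 9 hours.
Posterior: α' = 22 + 57 = 79, β' = 2 + 9 = 11.

11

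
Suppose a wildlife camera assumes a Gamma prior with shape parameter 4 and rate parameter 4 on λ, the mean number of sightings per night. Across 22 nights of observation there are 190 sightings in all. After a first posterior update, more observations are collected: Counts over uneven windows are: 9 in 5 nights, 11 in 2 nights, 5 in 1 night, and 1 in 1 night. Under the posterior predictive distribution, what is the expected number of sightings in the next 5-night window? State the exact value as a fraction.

220/7

Total count 190 over total exposure 22 nights.
After the first batch: Gamma(4 + 190, 4 + 22) = Gamma(194, 26).
Total count: 9 + 11 + 5 + 1 = 26.
Total exposure: 5 + 2 + 1 + 1 = 9 nights.
After the second batch: Gamma(194 + 26, 26 + 9) = Gamma(220, 35).
Predictive mean over a 5-night window = T·E[λ|data] = 5·220/35 = 220/7.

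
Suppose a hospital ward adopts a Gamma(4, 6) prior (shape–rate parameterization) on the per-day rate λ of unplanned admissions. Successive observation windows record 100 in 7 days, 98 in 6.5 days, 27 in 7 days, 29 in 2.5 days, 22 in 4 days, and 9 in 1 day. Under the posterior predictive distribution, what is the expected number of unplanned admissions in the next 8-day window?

Total count: 100 + 98 + 27 + 29 + 22 + 9 = 285.
Total exposure: 7 + 6.5 + 7 + 2.5 + 4 + 1 = 28 days.
Posterior: α' = 4 + 285 = 289, β' = 6 + 28 = 34.
Predictive mean over an 8-day window = T·E[λ|data] = 8·289/34 = 68.

68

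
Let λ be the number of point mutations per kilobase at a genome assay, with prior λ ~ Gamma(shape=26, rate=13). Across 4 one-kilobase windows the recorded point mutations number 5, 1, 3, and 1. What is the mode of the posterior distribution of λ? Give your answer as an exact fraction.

35/17

Total count: 5 + 1 + 3 + 1 = 10.
Total exposure: 4 kilobases.
Conjugate update: add total count to the shape and total exposure to the rate, giving Gamma(36, 17).
Posterior mode = (α'−1)/β' = 35/17.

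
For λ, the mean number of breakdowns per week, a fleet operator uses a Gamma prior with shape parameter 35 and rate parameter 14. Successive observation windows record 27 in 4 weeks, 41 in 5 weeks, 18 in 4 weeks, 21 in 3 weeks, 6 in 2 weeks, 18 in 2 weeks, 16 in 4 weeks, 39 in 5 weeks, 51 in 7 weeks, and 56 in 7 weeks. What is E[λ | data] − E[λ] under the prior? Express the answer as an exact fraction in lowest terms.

371/114

Total count: 27 + 41 + 18 + 21 + 6 + 18 + 16 + 39 + 51 + 56 = 293.
Total exposure: 4 + 5 + 4 + 3 + 2 + 2 + 4 + 5 + 7 + 7 = 43 weeks.
By Gamma–Poisson conjugacy, the posterior is Gamma(α + Σx, β + Σt) = Gamma(35 + 293, 14 + 43) = Gamma(328, 57).
Posterior mean = 328/57 = 328/57; prior mean = 35/14 = 5/2. Difference = 328/57 − 5/2 = 371/114.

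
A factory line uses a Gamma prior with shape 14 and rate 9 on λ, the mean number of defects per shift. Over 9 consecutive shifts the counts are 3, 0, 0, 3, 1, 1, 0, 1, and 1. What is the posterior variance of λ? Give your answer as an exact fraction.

Total count: 3 + 0 + 0 + 3 + 1 + 1 + 0 + 1 + 1 = 10.
Total exposure: 9 shifts.
By Gamma–Poisson conjugacy, the posterior is Gamma(α + Σx, β + Σt) = Gamma(14 + 10, 9 + 9) = Gamma(24, 18).
Posterior variance = α'/β'² = 24/324 = 2/27.

2/27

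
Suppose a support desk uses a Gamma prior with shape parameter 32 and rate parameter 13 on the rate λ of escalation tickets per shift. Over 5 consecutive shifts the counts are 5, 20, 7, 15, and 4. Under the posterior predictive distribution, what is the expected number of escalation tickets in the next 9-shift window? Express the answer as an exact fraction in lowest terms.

83/2

Total count: 5 + 20 + 7 + 15 + 4 = 51.
Total exposure: 5 shifts.
Conjugate update: add total count to the shape and total exposure to the rate, giving Gamma(83, 18).
Predictive mean over a 9-shift window = T·E[λ|data] = 9·83/18 = 83/2.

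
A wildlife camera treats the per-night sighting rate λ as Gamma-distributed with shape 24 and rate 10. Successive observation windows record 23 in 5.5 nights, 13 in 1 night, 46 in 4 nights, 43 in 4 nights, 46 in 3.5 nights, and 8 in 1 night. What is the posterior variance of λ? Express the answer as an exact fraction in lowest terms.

7/29

Total count: 23 + 13 + 46 + 43 + 46 + 8 = 179.
Total exposure: 5.5 + 1 + 4 + 4 + 3.5 + 1 = 19 nights.
The Gamma prior is conjugate for the Poisson rate, so λ | data ~ Gamma(24+179, 10+19) = Gamma(203, 29).
Posterior variance = α'/β'² = 203/841 = 7/29.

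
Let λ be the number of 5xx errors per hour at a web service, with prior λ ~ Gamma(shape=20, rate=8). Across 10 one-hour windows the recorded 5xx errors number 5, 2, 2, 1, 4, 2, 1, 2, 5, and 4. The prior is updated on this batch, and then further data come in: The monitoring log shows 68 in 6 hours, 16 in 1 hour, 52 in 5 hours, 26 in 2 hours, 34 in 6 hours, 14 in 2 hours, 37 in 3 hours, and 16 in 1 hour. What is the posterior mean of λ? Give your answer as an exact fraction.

Total count: 5 + 2 + 2 + 1 + 4 + 2 + 1 + 2 + 5 + 4 = 28.
Total exposure: 10 hours.
After the first batch: Gamma(20 + 28, 8 + 10) = Gamma(48, 18).
Total count: 68 + 16 + 52 + 26 + 34 + 14 + 37 + 16 = 263.
Total exposure: 6 + 1 + 5 + 2 + 6 + 2 + 3 + 1 = 26 hours.
After the second batch: Gamma(48 + 263, 18 + 26) = Gamma(311, 44).
Posterior mean = α'/β' = 311/44.

311/44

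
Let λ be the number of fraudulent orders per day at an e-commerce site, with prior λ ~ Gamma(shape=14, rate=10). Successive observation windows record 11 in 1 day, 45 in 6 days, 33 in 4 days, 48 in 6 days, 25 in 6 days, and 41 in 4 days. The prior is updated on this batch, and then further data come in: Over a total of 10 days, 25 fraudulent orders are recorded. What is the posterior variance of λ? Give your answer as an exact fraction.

242/2209

Total count: 11 + 45 + 33 + 48 + 25 + 41 = 203.
Total exposure: 1 + 6 + 4 + 6 + 6 + 4 = 27 days.
After the first batch: Gamma(14 + 203, 10 + 27) = Gamma(217, 37).
Total count 25 over total exposure 10 days.
After the second batch: Gamma(217 + 25, 37 + 10) = Gamma(242, 47).
Posterior variance = α'/β'² = 242/2209.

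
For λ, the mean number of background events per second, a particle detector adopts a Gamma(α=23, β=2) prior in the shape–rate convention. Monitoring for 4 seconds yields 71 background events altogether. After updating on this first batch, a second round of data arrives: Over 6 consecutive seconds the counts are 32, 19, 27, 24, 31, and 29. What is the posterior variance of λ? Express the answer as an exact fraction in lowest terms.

16/9

Total count 71 over total exposure 4 seconds.
After the first batch: Gamma(23 + 71, 2 + 4) = Gamma(94, 6).
Total count: 32 + 19 + 27 + 24 + 31 + 29 = 162.
Total exposure: 6 seconds.
After the second batch: Gamma(94 + 162, 6 + 6) = Gamma(256, 12).
Posterior variance = α'/β'² = 256/144 = 16/9.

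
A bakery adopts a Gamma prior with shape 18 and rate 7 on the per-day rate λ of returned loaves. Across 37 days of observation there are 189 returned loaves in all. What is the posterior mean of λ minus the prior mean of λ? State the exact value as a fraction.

657/308

Total count 189 over total exposure 37 days.
Posterior: α' = 18 + 189 = 207, β' = 7 + 37 = 44.
Posterior mean = 207/44 = 207/44; prior mean = 18/7 = 18/7. Difference = 207/44 − 18/7 = 657/308.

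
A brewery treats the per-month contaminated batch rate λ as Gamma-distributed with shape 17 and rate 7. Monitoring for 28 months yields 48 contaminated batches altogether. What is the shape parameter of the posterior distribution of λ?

Total count 48 over total exposure 28 months.
By Gamma–Poisson conjugacy, the posterior is Gamma(α + Σx, β + Σt) = Gamma(17 + 48, 7 + 28) = Gamma(65, 35).

65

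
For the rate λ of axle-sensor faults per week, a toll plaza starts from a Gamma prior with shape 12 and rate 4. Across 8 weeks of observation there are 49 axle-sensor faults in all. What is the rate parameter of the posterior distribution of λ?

12

Total count 49 over total exposure 8 weeks.
Conjugate update: add total count to the shape and total exposure to the rate, giving Gamma(61, 12).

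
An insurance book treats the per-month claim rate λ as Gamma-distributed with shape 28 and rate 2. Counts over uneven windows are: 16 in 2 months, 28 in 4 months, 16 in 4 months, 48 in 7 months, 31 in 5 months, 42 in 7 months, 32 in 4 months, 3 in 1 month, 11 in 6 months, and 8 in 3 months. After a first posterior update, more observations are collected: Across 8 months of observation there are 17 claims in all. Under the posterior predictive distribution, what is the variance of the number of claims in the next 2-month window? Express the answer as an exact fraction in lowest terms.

Total count: 16 + 28 + 16 + 48 + 31 + 42 + 32 + 3 + 11 + 8 = 235.
Total exposure: 2 + 4 + 4 + 7 + 5 + 7 + 4 + 1 + 6 + 3 = 43 months.
After the first batch: Gamma(28 + 235, 2 + 43) = Gamma(263, 45).
Total count 17 over total exposure 8 months.
After the second batch: Gamma(263 + 17, 45 + 8) = Gamma(280, 53).
The posterior predictive for a window of length T is Negative Binomial with variance T·α'·(β'+T)/β'² = 2·280·55/2809 = 30800/2809.

30800/2809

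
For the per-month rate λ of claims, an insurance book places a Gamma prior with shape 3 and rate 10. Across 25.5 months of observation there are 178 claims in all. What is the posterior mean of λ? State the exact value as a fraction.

362/71

Total count 178 over total exposure 25.5 months.
By Gamma–Poisson conjugacy, the posterior is Gamma(α + Σx, β + Σt) = Gamma(3 + 178, 10 + 25.5) = Gamma(181, 71/2).
Posterior mean = α'/β' = 181/(71/2) = 362/71.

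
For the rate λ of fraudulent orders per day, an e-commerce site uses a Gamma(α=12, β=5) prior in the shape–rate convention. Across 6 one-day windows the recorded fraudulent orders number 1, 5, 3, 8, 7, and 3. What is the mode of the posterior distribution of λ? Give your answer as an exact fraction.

38/11

Total count: 1 + 5 + 3 + 8 + 7 + 3 = 27.
Total exposure: 6 days.
By Gamma–Poisson conjugacy, the posterior is Gamma(α + Σx, β + Σt) = Gamma(12 + 27, 5 + 6) = Gamma(39, 11).
Posterior mode = (α'−1)/β' = 38/11.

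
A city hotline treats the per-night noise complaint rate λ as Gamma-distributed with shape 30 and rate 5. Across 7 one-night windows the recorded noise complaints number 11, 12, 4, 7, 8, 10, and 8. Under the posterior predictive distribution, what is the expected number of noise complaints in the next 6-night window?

45

Total count: 11 + 12 + 4 + 7 + 8 + 10 + 8 = 60.
Total exposure: 7 nights.
Conjugate update: add total count to the shape and total exposure to the rate, giving Gamma(90, 12).
Predictive mean over a 6-night window = T·E[λ|data] = 6·90/12 = 45.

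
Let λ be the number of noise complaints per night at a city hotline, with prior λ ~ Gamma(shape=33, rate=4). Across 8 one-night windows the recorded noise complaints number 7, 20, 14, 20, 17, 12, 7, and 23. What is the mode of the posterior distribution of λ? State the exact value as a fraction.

Total count: 7 + 20 + 14 + 20 + 17 + 12 + 7 + 23 = 120.
Total exposure: 8 nights.
The Gamma prior is conjugate for the Poisson rate, so λ | data ~ Gamma(33+120, 4+8) = Gamma(153, 12).
Posterior mode = (α'−1)/β' = 152/12 = 38/3.

38/3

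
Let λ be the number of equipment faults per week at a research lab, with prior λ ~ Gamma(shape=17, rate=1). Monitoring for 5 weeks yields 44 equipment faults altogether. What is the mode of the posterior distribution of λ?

10

Total count 44 over total exposure 5 weeks.
By Gamma–Poisson conjugacy, the posterior is Gamma(α + Σx, β + Σt) = Gamma(17 + 44, 1 + 5) = Gamma(61, 6).
Posterior mode = (α'−1)/β' = 60/6 = 10.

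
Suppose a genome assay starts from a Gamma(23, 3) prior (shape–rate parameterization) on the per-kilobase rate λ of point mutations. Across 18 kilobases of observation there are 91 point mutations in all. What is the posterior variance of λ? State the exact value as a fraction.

38/147

Total count 91 over total exposure 18 kilobases.
Gamma(α, β) with Poisson data over total exposure Σt gives posterior Gamma(α+Σx, β+Σt) = Gamma(114, 21).
Posterior variance = α'/β'² = 114/441 = 38/147.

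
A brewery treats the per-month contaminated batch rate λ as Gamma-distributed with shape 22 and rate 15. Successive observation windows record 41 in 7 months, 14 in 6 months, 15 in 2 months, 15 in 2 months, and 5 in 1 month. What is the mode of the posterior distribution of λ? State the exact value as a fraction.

37/11

Total count: 41 + 14 + 15 + 15 + 5 = 90.
Total exposure: 7 + 6 + 2 + 2 + 1 = 18 months.
Gamma(α, β) with Poisson data over total exposure Σt gives posterior Gamma(α+Σx, β+Σt) = Gamma(112, 33).
Posterior mode = (α'−1)/β' = 111/33 = 37/11.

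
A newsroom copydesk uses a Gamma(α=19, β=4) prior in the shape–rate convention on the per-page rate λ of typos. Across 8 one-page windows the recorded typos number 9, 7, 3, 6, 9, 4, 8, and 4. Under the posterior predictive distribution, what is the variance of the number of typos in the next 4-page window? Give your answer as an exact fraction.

92/3

Total count: 9 + 7 + 3 + 6 + 9 + 4 + 8 + 4 = 50.
Total exposure: 8 pages.
Conjugate update: add total count to the shape and total exposure to the rate, giving Gamma(69, 12).
The posterior predictive for a window of length T is Negative Binomial with variance T·α'·(β'+T)/β'² = 4·69·16/144 = 92/3.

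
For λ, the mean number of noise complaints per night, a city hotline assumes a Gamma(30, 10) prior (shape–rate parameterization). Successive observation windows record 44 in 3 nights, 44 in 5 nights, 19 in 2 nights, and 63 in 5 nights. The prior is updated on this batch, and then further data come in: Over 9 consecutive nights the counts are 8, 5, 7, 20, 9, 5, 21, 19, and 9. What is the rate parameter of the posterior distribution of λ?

Total count: 44 + 44 + 19 + 63 = 170.
Total exposure: 3 + 5 + 2 + 5 = 15 nights.
After the first batch: Gamma(30 + 170, 10 + 15) = Gamma(200, 25).
Total count: 8 + 5 + 7 + 20 + 9 + 5 + 21 + 19 + 9 = 103.
Total exposure: 9 nights.
After the second batch: Gamma(200 + 103, 25 + 9) = Gamma(303, 34).

34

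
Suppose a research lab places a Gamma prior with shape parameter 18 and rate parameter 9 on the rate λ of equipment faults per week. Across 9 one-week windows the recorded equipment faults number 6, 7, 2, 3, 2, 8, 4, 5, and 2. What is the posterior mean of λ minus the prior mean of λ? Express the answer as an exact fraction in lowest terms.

7/6

Total count: 6 + 7 + 2 + 3 + 2 + 8 + 4 + 5 + 2 = 39.
Total exposure: 9 weeks.
The Gamma prior is conjugate for the Poisson rate, so λ | data ~ Gamma(18+39, 9+9) = Gamma(57, 18).
Posterior mean = 57/18 = 19/6; prior mean = 18/9 = 2. Difference = 19/6 − 2 = 7/6.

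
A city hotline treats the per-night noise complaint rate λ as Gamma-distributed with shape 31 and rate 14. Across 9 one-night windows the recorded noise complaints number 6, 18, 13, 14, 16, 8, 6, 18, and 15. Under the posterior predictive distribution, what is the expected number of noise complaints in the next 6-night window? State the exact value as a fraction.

Total count: 6 + 18 + 13 + 14 + 16 + 8 + 6 + 18 + 15 = 114.
Total exposure: 9 nights.
Posterior: α' = 31 + 114 = 145, β' = 14 + 9 = 23.
Predictive mean over a 6-night window = T·E[λ|data] = 6·145/23 = 870/23.

870/23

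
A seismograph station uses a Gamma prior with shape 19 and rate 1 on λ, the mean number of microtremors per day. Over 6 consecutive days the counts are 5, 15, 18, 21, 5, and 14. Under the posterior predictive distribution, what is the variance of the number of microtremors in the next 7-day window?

194

Total count: 5 + 15 + 18 + 21 + 5 + 14 = 78.
Total exposure: 6 days.
The Gamma prior is conjugate for the Poisson rate, so λ | data ~ Gamma(19+78, 1+6) = Gamma(97, 7).
The posterior predictive for a window of length T is Negative Binomial with variance T·α'·(β'+T)/β'² = 7·97·14/49 = 194.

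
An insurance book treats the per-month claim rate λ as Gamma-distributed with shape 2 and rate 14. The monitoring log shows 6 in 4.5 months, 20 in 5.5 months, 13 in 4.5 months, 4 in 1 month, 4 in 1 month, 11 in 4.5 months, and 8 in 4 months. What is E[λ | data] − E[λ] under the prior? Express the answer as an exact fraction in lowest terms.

Total count: 6 + 20 + 13 + 4 + 4 + 11 + 8 = 66.
Total exposure: 4.5 + 5.5 + 4.5 + 1 + 1 + 4.5 + 4 = 25 months.
The Gamma prior is conjugate for the Poisson rate, so λ | data ~ Gamma(2+66, 14+25) = Gamma(68, 39).
Posterior mean = 68/39 = 68/39; prior mean = 2/14 = 1/7. Difference = 68/39 − 1/7 = 437/273.

437/273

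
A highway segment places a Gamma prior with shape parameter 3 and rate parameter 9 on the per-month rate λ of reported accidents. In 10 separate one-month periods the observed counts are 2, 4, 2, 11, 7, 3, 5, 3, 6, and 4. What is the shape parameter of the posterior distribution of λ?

Total count: 2 + 4 + 2 + 11 + 7 + 3 + 5 + 3 + 6 + 4 = 47.
Total exposure: 10 months.
The Gamma prior is conjugate for the Poisson rate, so λ | data ~ Gamma(3+47, 9+10) = Gamma(50, 19).

50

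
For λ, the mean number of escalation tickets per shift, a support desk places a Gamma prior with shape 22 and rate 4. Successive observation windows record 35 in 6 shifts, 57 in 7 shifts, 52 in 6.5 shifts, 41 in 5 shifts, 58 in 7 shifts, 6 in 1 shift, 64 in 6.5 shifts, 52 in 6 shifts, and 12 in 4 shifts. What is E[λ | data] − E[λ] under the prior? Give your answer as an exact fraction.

215/106

Total count: 35 + 57 + 52 + 41 + 58 + 6 + 64 + 52 + 12 = 377.
Total exposure: 6 + 7 + 6.5 + 5 + 7 + 1 + 6.5 + 6 + 4 = 49 shifts.
By Gamma–Poisson conjugacy, the posterior is Gamma(α + Σx, β + Σt) = Gamma(22 + 377, 4 + 49) = Gamma(399, 53).
Posterior mean = 399/53 = 399/53; prior mean = 22/4 = 11/2. Difference = 399/53 − 11/2 = 215/106.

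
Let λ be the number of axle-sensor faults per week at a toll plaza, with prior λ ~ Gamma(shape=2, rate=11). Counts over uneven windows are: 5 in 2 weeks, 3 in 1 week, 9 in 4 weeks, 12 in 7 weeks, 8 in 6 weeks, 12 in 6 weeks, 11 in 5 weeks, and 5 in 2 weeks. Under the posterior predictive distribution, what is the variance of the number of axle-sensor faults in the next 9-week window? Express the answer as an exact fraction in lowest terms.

Total count: 5 + 3 + 9 + 12 + 8 + 12 + 11 + 5 = 65.
Total exposure: 2 + 1 + 4 + 7 + 6 + 6 + 5 + 2 = 33 weeks.
By Gamma–Poisson conjugacy, the posterior is Gamma(α + Σx, β + Σt) = Gamma(2 + 65, 11 + 33) = Gamma(67, 44).
The posterior predictive for a window of length T is Negative Binomial with variance T·α'·(β'+T)/β'² = 9·67·53/1936 = 31959/1936.

31959/1936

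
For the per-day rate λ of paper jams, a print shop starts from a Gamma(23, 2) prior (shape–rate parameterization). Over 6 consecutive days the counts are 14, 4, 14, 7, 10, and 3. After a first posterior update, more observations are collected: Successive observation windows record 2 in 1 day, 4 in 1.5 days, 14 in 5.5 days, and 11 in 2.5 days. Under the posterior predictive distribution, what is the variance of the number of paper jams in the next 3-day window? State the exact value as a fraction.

27348/1369

Total count: 14 + 4 + 14 + 7 + 10 + 3 = 52.
Total exposure: 6 days.
After the first batch: Gamma(23 + 52, 2 + 6) = Gamma(75, 8).
Total count: 2 + 4 + 14 + 11 = 31.
Total exposure: 1 + 1.5 + 5.5 + 2.5 = 10.5 days.
After the second batch: Gamma(75 + 31, 8 + 10.5) = Gamma(106, 37/2).
The posterior predictive for a window of length T is Negative Binomial with variance T·α'·(β'+T)/β'² = 3·106·(43/2)/(1369/4) = 27348/1369.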